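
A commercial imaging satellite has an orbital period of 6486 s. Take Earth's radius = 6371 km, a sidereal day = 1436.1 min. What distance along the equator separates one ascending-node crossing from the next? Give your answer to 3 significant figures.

3010 km

During one orbit Earth rotates (6486.0 / 86166) × 360° = 27.10°.
At the equator that is 27.10° × (2π·6371/360) km/° = 27.10 × 111.2 = 3013 km.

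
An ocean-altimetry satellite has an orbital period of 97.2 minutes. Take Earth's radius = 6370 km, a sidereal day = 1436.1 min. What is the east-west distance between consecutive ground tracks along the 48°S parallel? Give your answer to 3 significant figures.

T = 97.2 min = 5832.0 s.
Node shift per orbit = (5832.0/86166) × 360° = 24.37°.
Equatorial spacing = 24.37 × 111.2 km/° = 2709 km.
At 48° latitude, spacing = 2709 × cos(48°) = 1813 km.

1810 km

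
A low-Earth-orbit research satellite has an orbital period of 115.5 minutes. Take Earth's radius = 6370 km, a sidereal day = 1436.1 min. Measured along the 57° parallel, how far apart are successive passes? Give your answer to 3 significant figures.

T = 115.5 min = 6930.0 s.
Node shift per orbit = (6930.0/86166) × 360° = 28.95°.
Equatorial spacing = 28.95 × 111.2 km/° = 3219 km.
At 57° latitude, spacing = 3219 × cos(57°) = 1753 km.

1750 km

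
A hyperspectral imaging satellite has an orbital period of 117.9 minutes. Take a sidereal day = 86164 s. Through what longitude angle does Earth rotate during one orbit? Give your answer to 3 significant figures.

29.6°

T = 117.9 min = 7074.0 s.
During one orbit Earth rotates (7074.0 / 86164) × 360° = 29.56°.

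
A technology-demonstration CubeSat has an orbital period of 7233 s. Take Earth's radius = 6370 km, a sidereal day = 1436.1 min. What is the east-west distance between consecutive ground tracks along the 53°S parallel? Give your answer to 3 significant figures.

2020 km

Node shift per orbit = (7233.0/86166) × 360° = 30.22°.
Equatorial spacing = 30.22 × 111.2 km/° = 3360 km.
At 53° latitude, spacing = 3360 × cos(53°) = 2022 km.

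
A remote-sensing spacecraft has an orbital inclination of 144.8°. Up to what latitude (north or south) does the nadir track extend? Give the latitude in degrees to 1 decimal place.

35.2°

Retrograde orbit: the ground track reaches ±(180° − i) = ±(180 − 144.8) = ±35.2°.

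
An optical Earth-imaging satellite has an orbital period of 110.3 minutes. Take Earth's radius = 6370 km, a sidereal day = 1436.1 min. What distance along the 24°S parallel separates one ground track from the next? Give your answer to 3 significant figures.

T = 110.3 min = 6618.0 s.
Node shift per orbit = (6618.0/86166) × 360° = 27.65°.
Equatorial spacing = 27.65 × 111.2 km/° = 3074 km.
At 24° latitude, spacing = 3074 × cos(24°) = 2808 km.

2810 km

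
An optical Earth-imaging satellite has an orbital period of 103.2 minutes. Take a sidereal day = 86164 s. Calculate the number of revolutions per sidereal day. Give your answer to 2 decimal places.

T = 103.2 min = 6192.0 s.
Orbits per sidereal day = 86164 / 6192.0 = 13.915.

13.92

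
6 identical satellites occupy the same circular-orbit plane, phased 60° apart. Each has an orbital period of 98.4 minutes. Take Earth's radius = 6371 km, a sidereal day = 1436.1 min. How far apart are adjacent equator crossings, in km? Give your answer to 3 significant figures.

T = 98.4 min = 5904.0 s.
Single-satellite node shift = (5904.0/86166) × 360° = 24.67°.
With 6 satellites evenly phased, successive equator crossings are 24.67/6 = 4.111° apart.
That is 4.111 × 111.2 = 457 km at the equator.

457 km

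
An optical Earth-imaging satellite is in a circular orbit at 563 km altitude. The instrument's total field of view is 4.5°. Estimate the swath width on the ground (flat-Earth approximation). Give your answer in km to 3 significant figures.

Half-angle = 4.5°/2 = 2.25°.
Swath width ≈ 2h·tan(θ/2) = 2 × 563 × tan(2.25°) = 44.2 km.

44.2 km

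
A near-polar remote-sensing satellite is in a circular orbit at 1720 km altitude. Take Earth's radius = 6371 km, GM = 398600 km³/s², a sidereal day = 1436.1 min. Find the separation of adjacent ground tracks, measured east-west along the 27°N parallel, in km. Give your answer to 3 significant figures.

3000 km

Semi-major axis a = 6371 + 1720 = 8091 km. Period T = 2π√(a³/μ) = 2π√(8091³/398600) = 7242.9 s = 120.72 min.
Node shift per orbit = (7242.9/86166) × 360° = 30.26°.
Equatorial spacing = 30.26 × 111.2 km/° = 3365 km.
At 27° latitude, spacing = 3365 × cos(27°) = 2998 km.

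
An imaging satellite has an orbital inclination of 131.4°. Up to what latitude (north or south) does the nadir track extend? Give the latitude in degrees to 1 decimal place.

Retrograde orbit: the ground track reaches ±(180° − i) = ±(180 − 131.4) = ±48.6°.

48.6°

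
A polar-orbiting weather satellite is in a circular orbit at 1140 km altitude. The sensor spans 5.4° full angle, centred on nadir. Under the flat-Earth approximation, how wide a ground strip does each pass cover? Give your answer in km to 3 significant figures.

108 km

Half-angle = 5.4°/2 = 2.7°.
Swath width ≈ 2h·tan(θ/2) = 2 × 1140 × tan(2.7°) = 107.5 km.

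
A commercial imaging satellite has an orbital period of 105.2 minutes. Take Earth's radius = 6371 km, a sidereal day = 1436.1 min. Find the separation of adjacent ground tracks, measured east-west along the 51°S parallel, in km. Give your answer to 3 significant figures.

T = 105.2 min = 6312.0 s.
Node shift per orbit = (6312.0/86166) × 360° = 26.37°.
Equatorial spacing = 26.37 × 111.2 km/° = 2932 km.
At 51° latitude, spacing = 2932 × cos(51°) = 1845 km.

1850 km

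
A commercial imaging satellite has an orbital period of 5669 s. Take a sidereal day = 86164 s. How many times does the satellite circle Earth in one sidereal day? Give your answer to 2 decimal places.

Orbits per sidereal day = 86164 / 5669.0 = 15.199.

15.20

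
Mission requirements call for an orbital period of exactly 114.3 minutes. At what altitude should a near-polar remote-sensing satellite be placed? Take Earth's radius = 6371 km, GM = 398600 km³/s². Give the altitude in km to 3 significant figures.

1430 km

T = 114.3 min = 6858.0 s.
From T = 2π√(a³/μ): a = (μ T²/4π²)^(1/3) = (398600 × 6858.0² / 4π²)^(1/3) = 7802 km.
Altitude h = a − R = 7802 − 6371 = 1431 km.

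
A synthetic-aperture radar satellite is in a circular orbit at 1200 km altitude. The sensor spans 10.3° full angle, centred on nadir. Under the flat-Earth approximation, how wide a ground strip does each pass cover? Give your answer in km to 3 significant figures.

216 km

Half-angle = 10.3°/2 = 5.15°.
Swath width ≈ 2h·tan(θ/2) = 2 × 1200 × tan(5.15°) = 216.3 km.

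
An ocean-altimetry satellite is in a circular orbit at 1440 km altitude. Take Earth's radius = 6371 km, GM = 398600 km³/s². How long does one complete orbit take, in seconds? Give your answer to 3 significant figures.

6870 seconds

Semi-major axis a = 6371 + 1440 = 7811 km. Period T = 2π√(a³/μ) = 2π√(7811³/398600) = 6870.2 s = 114.50 min.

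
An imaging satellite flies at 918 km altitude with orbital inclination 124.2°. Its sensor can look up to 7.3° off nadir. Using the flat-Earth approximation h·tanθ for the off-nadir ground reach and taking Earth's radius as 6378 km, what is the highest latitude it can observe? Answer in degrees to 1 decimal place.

56.9°

Retrograde orbit: the ground track reaches ±(180° − i) = ±(180 − 124.2) = ±55.8°.
Sensor half-swath on the ground ≈ 918·tan(7.3°) = 118 km = 1.06° of latitude.
Maximum observable latitude ≈ 55.8 + 1.06 = 56.9°.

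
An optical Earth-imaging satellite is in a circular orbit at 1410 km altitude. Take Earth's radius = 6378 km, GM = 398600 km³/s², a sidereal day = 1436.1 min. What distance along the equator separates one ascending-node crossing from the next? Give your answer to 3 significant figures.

Semi-major axis a = 6378 + 1410 = 7788 km. Period T = 2π√(a³/μ) = 2π√(7788³/398600) = 6839.9 s = 114.00 min.
During one orbit Earth rotates (6839.9 / 86166) × 360° = 28.58°.
At the equator that is 28.58° × (2π·6378/360) km/° = 28.58 × 111.3 = 3181 km.

3180 km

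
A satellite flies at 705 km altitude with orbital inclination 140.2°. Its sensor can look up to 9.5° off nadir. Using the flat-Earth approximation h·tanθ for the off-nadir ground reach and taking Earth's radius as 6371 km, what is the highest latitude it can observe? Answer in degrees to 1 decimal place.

40.9°

Retrograde orbit: the ground track reaches ±(180° − i) = ±(180 − 140.2) = ±39.8°.
Sensor half-swath on the ground ≈ 705·tan(9.5°) = 118 km = 1.06° of latitude.
Maximum observable latitude ≈ 39.8 + 1.06 = 40.9°.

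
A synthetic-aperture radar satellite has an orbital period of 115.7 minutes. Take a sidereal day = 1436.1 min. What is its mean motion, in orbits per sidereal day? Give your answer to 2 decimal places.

12.41

T = 115.7 min = 6942.0 s.
Orbits per sidereal day = 86166 / 6942.0 = 12.412.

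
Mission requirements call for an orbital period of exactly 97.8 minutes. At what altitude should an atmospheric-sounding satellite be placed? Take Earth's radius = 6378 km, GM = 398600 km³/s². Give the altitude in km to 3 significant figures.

T = 97.8 min = 5868.0 s.
From T = 2π√(a³/μ): a = (μ T²/4π²)^(1/3) = (398600 × 5868.0² / 4π²)^(1/3) = 7032 km.
Altitude h = a − R = 7032 − 6378 = 654 km.

654 km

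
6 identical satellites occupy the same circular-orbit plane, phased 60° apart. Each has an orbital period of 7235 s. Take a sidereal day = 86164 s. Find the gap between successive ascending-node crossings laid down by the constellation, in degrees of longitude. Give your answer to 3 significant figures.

5.04°

Single-satellite node shift = (7235.0/86164) × 360° = 30.23°.
With 6 satellites evenly phased, successive equator crossings are 30.23/6 = 5.038° apart.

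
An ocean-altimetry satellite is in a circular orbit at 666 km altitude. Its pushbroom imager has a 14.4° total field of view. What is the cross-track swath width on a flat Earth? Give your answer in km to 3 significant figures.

168 km

Half-angle = 14.4°/2 = 7.2°.
Swath width ≈ 2h·tan(θ/2) = 2 × 666 × tan(7.2°) = 168.3 km.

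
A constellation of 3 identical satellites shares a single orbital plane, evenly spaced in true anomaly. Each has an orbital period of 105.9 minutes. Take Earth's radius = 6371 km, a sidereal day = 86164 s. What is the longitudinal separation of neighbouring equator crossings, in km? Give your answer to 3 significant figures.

984 km

T = 105.9 min = 6354.0 s.
Single-satellite node shift = (6354.0/86164) × 360° = 26.55°.
With 3 satellites evenly phased, successive equator crossings are 26.55/3 = 8.849° apart.
That is 8.849 × 111.2 = 984 km at the equator.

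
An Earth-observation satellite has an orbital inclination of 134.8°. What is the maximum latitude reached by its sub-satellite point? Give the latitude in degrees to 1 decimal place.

45.2°

Retrograde orbit: the ground track reaches ±(180° − i) = ±(180 − 134.8) = ±45.2°.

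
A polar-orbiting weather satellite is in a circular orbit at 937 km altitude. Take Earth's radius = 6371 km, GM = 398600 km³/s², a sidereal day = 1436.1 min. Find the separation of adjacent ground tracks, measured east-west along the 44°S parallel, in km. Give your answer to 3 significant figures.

Semi-major axis a = 6371 + 937 = 7308 km. Period T = 2π√(a³/μ) = 2π√(7308³/398600) = 6217.4 s = 103.62 min.
Node shift per orbit = (6217.4/86166) × 360° = 25.98°.
Equatorial spacing = 25.98 × 111.2 km/° = 2888 km.
At 44° latitude, spacing = 2888 × cos(44°) = 2078 km.

2080 km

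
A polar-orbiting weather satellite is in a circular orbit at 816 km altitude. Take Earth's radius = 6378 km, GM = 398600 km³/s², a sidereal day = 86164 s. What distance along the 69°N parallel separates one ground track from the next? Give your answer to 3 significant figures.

Semi-major axis a = 6378 + 816 = 7194 km. Period T = 2π√(a³/μ) = 2π√(7194³/398600) = 6072.5 s = 101.21 min.
Node shift per orbit = (6072.5/86164) × 360° = 25.37°.
Equatorial spacing = 25.37 × 111.3 km/° = 2824 km.
At 69° latitude, spacing = 2824 × cos(69°) = 1012 km.

1010 km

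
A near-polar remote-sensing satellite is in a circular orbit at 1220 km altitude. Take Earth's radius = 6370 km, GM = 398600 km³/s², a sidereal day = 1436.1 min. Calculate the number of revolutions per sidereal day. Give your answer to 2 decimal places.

13.09

Semi-major axis a = 6370 + 1220 = 7590 km. Period T = 2π√(a³/μ) = 2π√(7590³/398600) = 6580.7 s = 109.68 min.
Orbits per sidereal day = 86166 / 6580.7 = 13.094.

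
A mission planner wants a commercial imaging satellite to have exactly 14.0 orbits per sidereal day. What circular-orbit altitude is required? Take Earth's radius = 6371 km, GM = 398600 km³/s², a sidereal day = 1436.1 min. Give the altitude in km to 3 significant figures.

Required period T = 86166 / 14.0 = 6154.7 s.
From T = 2π√(a³/μ): a = (μ T²/4π²)^(1/3) = (398600 × 6154.7² / 4π²)^(1/3) = 7259 km.
Altitude h = a − R = 7259 − 6371 = 888 km.

888 km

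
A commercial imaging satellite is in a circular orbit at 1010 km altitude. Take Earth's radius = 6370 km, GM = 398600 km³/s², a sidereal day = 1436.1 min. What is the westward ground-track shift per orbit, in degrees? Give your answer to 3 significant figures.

26.4°

Semi-major axis a = 6370 + 1010 = 7380 km. Period T = 2π√(a³/μ) = 2π√(7380³/398600) = 6309.5 s = 105.16 min.
During one orbit Earth rotates (6309.5 / 86166) × 360° = 26.36°.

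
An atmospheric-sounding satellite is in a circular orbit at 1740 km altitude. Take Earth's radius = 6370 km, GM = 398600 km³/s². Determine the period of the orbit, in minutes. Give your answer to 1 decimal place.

121.1 min

Semi-major axis a = 6370 + 1740 = 8110 km. Period T = 2π√(a³/μ) = 2π√(8110³/398600) = 7268.5 s = 121.14 min.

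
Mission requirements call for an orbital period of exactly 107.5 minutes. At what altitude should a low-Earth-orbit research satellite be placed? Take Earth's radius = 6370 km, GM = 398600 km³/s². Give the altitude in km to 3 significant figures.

T = 107.5 min = 6450.0 s.
From T = 2π√(a³/μ): a = (μ T²/4π²)^(1/3) = (398600 × 6450.0² / 4π²)^(1/3) = 7489 km.
Altitude h = a − R = 7489 − 6370 = 1119 km.

1120 km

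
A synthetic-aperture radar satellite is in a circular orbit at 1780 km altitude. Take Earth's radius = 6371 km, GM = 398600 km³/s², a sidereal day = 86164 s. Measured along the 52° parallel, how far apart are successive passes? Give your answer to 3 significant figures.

Semi-major axis a = 6371 + 1780 = 8151 km. Period T = 2π√(a³/μ) = 2π√(8151³/398600) = 7323.6 s = 122.06 min.
Node shift per orbit = (7323.6/86164) × 360° = 30.60°.
Equatorial spacing = 30.60 × 111.2 km/° = 3402 km.
At 52° latitude, spacing = 3402 × cos(52°) = 2095 km.

2090 km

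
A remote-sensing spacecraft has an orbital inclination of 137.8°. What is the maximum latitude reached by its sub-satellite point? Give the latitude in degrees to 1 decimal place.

Retrograde orbit: the ground track reaches ±(180° − i) = ±(180 − 137.8) = ±42.2°.

42.2°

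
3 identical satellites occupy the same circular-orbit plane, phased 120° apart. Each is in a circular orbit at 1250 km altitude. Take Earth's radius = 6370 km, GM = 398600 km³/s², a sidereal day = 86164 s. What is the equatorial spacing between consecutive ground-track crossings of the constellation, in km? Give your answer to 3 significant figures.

Semi-major axis a = 6370 + 1250 = 7620 km. Period T = 2π√(a³/μ) = 2π√(7620³/398600) = 6619.8 s = 110.33 min.
Single-satellite node shift = (6619.8/86164) × 360° = 27.66°.
With 3 satellites evenly phased, successive equator crossings are 27.66/3 = 9.219° apart.
That is 9.219 × 111.2 = 1025 km at the equator.

1020 km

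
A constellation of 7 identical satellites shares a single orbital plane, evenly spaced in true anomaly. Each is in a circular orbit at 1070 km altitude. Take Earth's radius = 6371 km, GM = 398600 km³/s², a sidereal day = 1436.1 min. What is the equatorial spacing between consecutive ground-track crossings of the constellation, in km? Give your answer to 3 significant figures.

Semi-major axis a = 6371 + 1070 = 7441 km. Period T = 2π√(a³/μ) = 2π√(7441³/398600) = 6387.9 s = 106.47 min.
Single-satellite node shift = (6387.9/86166) × 360° = 26.69°.
With 7 satellites evenly phased, successive equator crossings are 26.69/7 = 3.813° apart.
That is 3.813 × 111.2 = 424 km at the equator.

424 km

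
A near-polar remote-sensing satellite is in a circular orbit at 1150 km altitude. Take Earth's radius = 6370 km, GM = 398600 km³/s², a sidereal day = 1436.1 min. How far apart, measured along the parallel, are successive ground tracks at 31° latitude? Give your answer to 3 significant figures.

Semi-major axis a = 6370 + 1150 = 7520 km. Period T = 2π√(a³/μ) = 2π√(7520³/398600) = 6489.9 s = 108.16 min.
Node shift per orbit = (6489.9/86166) × 360° = 27.11°.
Equatorial spacing = 27.11 × 111.2 km/° = 3015 km.
At 31° latitude, spacing = 3015 × cos(31°) = 2584 km.

2580 km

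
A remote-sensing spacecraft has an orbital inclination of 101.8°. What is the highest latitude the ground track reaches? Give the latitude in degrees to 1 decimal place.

Retrograde orbit: the ground track reaches ±(180° − i) = ±(180 − 101.8) = ±78.2°.

78.2°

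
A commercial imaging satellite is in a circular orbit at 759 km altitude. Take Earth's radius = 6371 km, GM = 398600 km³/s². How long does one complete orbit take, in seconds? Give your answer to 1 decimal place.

5991.6 seconds

Semi-major axis a = 6371 + 759 = 7130 km. Period T = 2π√(a³/μ) = 2π√(7130³/398600) = 5991.6 s = 99.86 min.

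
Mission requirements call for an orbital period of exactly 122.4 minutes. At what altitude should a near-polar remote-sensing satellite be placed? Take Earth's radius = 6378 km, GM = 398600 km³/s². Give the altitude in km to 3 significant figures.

T = 122.4 min = 7344.0 s.
From T = 2π√(a³/μ): a = (μ T²/4π²)^(1/3) = (398600 × 7344.0² / 4π²)^(1/3) = 8166 km.
Altitude h = a − R = 8166 − 6378 = 1788 km.

1790 km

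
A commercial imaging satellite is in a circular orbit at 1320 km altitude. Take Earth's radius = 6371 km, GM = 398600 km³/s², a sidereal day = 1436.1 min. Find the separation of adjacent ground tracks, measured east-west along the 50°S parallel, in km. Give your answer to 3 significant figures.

Semi-major axis a = 6371 + 1320 = 7691 km. Period T = 2π√(a³/μ) = 2π√(7691³/398600) = 6712.5 s = 111.88 min.
Node shift per orbit = (6712.5/86166) × 360° = 28.04°.
Equatorial spacing = 28.04 × 111.2 km/° = 3118 km.
At 50° latitude, spacing = 3118 × cos(50°) = 2004 km.

2000 km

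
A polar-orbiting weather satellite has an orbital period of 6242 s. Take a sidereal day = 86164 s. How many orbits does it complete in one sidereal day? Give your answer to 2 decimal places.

13.80

Orbits per sidereal day = 86164 / 6242.0 = 13.804.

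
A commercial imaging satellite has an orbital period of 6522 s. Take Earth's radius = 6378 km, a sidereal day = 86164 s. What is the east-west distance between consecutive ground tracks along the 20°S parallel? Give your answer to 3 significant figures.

2850 km

Node shift per orbit = (6522.0/86164) × 360° = 27.25°.
Equatorial spacing = 27.25 × 111.3 km/° = 3033 km.
At 20° latitude, spacing = 3033 × cos(20°) = 2850 km.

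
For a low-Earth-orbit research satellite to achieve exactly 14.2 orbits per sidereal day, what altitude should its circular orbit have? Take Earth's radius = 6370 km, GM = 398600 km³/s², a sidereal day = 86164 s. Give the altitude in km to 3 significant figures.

820 km

Required period T = 86164 / 14.2 = 6067.9 s.
From T = 2π√(a³/μ): a = (μ T²/4π²)^(1/3) = (398600 × 6067.9² / 4π²)^(1/3) = 7190 km.
Altitude h = a − R = 7190 − 6370 = 820 km.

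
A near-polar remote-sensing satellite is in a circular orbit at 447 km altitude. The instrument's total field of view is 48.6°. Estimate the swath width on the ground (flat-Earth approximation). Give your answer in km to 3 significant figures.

Half-angle = 48.6°/2 = 24.3°.
Swath width ≈ 2h·tan(θ/2) = 2 × 447 × tan(24.3°) = 403.7 km.

404 km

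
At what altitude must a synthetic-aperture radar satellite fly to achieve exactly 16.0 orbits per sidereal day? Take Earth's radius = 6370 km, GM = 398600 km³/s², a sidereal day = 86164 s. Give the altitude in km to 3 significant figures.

Required period T = 86164 / 16.0 = 5385.2 s.
From T = 2π√(a³/μ): a = (μ T²/4π²)^(1/3) = (398600 × 5385.2² / 4π²)^(1/3) = 6640 km.
Altitude h = a − R = 6640 − 6370 = 270 km.

270 km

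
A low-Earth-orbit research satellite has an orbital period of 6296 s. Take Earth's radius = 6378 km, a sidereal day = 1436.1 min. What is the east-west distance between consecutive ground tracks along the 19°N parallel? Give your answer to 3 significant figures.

Node shift per orbit = (6296.0/86166) × 360° = 26.30°.
Equatorial spacing = 26.30 × 111.3 km/° = 2928 km.
At 19° latitude, spacing = 2928 × cos(19°) = 2769 km.

2770 km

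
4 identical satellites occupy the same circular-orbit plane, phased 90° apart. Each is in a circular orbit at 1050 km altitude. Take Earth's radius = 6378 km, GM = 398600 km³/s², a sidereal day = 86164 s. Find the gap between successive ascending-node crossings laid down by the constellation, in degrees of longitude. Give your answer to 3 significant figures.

6.65°

Semi-major axis a = 6378 + 1050 = 7428 km. Period T = 2π√(a³/μ) = 2π√(7428³/398600) = 6371.2 s = 106.19 min.
Single-satellite node shift = (6371.2/86164) × 360° = 26.62°.
With 4 satellites evenly phased, successive equator crossings are 26.62/4 = 6.655° apart.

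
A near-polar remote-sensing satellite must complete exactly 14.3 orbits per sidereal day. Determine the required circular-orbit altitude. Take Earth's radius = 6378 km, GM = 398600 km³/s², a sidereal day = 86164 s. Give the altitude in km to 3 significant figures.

Required period T = 86164 / 14.3 = 6025.5 s.
From T = 2π√(a³/μ): a = (μ T²/4π²)^(1/3) = (398600 × 6025.5² / 4π²)^(1/3) = 7157 km.
Altitude h = a − R = 7157 − 6378 = 779 km.

779 km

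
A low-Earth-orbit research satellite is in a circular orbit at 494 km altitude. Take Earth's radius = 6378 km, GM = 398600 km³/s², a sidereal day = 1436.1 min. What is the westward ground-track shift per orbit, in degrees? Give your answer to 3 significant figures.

Semi-major axis a = 6378 + 494 = 6872 km. Period T = 2π√(a³/μ) = 2π√(6872³/398600) = 5669.4 s = 94.49 min.
During one orbit Earth rotates (5669.4 / 86166) × 360° = 23.69°.

23.7°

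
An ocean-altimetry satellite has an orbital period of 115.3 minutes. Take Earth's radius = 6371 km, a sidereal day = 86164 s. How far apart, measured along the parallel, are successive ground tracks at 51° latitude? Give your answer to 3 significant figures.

2020 km

T = 115.3 min = 6918.0 s.
Node shift per orbit = (6918.0/86164) × 360° = 28.90°.
Equatorial spacing = 28.90 × 111.2 km/° = 3214 km.
At 51° latitude, spacing = 3214 × cos(51°) = 2023 km.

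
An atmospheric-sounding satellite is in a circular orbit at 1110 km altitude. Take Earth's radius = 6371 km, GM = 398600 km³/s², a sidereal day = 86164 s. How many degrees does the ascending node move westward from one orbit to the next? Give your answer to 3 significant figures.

Semi-major axis a = 6371 + 1110 = 7481 km. Period T = 2π√(a³/μ) = 2π√(7481³/398600) = 6439.5 s = 107.32 min.
During one orbit Earth rotates (6439.5 / 86164) × 360° = 26.90°.

26.9°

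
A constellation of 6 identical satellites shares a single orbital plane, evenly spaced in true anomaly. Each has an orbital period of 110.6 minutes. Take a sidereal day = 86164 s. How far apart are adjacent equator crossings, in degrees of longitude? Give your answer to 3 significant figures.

T = 110.6 min = 6636.0 s.
Single-satellite node shift = (6636.0/86164) × 360° = 27.73°.
With 6 satellites evenly phased, successive equator crossings are 27.73/6 = 4.621° apart.

4.62°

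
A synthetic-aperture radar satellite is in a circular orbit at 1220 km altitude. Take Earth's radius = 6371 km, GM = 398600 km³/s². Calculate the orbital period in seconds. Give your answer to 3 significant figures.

Semi-major axis a = 6371 + 1220 = 7591 km. Period T = 2π√(a³/μ) = 2π√(7591³/398600) = 6582.0 s = 109.70 min.

6580 seconds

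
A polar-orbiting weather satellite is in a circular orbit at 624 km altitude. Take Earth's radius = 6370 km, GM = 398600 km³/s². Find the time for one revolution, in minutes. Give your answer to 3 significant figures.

97.0 min

Semi-major axis a = 6370 + 624 = 6994 km. Period T = 2π√(a³/μ) = 2π√(6994³/398600) = 5821.0 s = 97.02 min.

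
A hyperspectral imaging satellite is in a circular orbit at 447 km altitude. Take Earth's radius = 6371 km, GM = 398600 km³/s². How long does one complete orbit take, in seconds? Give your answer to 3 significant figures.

5600 seconds

Semi-major axis a = 6371 + 447 = 6818 km. Period T = 2π√(a³/μ) = 2π√(6818³/398600) = 5602.7 s = 93.38 min.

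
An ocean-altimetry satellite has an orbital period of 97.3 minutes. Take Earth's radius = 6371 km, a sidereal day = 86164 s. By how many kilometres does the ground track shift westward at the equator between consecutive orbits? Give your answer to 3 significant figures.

2710 km

T = 97.3 min = 5838.0 s.
During one orbit Earth rotates (5838.0 / 86164) × 360° = 24.39°.
At the equator that is 24.39° × (2π·6371/360) km/° = 24.39 × 111.2 = 2712 km.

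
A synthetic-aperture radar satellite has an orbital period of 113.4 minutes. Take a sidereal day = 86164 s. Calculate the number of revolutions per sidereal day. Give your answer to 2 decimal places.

T = 113.4 min = 6804.0 s.
Orbits per sidereal day = 86164 / 6804.0 = 12.664.

12.66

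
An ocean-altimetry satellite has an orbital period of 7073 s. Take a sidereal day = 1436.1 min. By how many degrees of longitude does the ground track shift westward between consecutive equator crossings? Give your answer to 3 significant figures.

29.6°

During one orbit Earth rotates (7073.0 / 86166) × 360° = 29.55°.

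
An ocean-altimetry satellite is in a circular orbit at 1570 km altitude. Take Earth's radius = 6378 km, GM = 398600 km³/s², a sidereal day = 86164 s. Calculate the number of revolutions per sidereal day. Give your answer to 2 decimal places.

12.22

Semi-major axis a = 6378 + 1570 = 7948 km. Period T = 2π√(a³/μ) = 2π√(7948³/398600) = 7051.8 s = 117.53 min.
Orbits per sidereal day = 86164 / 7051.8 = 12.219.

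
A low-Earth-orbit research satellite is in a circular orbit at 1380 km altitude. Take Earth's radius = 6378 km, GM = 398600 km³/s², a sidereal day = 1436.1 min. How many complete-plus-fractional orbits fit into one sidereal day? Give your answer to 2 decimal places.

12.67

Semi-major axis a = 6378 + 1380 = 7758 km. Period T = 2π√(a³/μ) = 2π√(7758³/398600) = 6800.4 s = 113.34 min.
Orbits per sidereal day = 86166 / 6800.4 = 12.671.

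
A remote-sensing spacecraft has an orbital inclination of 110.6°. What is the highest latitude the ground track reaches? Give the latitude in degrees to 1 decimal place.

Retrograde orbit: the ground track reaches ±(180° − i) = ±(180 − 110.6) = ±69.4°.

69.4°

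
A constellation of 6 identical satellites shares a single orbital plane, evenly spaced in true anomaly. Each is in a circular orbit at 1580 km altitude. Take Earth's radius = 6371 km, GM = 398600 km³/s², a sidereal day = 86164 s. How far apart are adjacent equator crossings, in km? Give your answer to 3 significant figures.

546 km

Semi-major axis a = 6371 + 1580 = 7951 km. Period T = 2π√(a³/μ) = 2π√(7951³/398600) = 7055.8 s = 117.60 min.
Single-satellite node shift = (7055.8/86164) × 360° = 29.48°.
With 6 satellites evenly phased, successive equator crossings are 29.48/6 = 4.913° apart.
That is 4.913 × 111.2 = 546 km at the equator.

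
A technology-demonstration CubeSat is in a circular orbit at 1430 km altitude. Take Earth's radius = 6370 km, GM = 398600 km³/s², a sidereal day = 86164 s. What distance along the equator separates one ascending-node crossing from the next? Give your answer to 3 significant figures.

3180 km

Semi-major axis a = 6370 + 1430 = 7800 km. Period T = 2π√(a³/μ) = 2π√(7800³/398600) = 6855.7 s = 114.26 min.
During one orbit Earth rotates (6855.7 / 86164) × 360° = 28.64°.
At the equator that is 28.64° × (2π·6370/360) km/° = 28.64 × 111.2 = 3185 km.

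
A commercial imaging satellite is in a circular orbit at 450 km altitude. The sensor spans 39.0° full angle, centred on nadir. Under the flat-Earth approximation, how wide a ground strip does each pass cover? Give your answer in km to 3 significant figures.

319 km

Half-angle = 39.0°/2 = 19.5°.
Swath width ≈ 2h·tan(θ/2) = 2 × 450 × tan(19.5°) = 318.7 km.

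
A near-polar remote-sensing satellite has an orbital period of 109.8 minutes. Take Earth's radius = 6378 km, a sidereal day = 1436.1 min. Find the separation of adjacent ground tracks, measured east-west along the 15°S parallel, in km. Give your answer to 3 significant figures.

T = 109.8 min = 6588.0 s.
Node shift per orbit = (6588.0/86166) × 360° = 27.52°.
Equatorial spacing = 27.52 × 111.3 km/° = 3064 km.
At 15° latitude, spacing = 3064 × cos(15°) = 2960 km.

2960 km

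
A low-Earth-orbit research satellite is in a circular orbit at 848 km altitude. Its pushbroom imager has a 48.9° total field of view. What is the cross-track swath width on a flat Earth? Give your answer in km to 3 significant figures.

771 km

Half-angle = 48.9°/2 = 24.45°.
Swath width ≈ 2h·tan(θ/2) = 2 × 848 × tan(24.45°) = 771.1 km.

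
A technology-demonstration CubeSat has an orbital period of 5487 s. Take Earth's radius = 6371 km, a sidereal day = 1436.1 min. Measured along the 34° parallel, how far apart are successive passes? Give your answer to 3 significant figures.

Node shift per orbit = (5487.0/86166) × 360° = 22.92°.
Equatorial spacing = 22.92 × 111.2 km/° = 2549 km.
At 34° latitude, spacing = 2549 × cos(34°) = 2113 km.

2110 km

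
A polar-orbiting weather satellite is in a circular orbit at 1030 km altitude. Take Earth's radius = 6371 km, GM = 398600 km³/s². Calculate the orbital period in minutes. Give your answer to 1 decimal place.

105.6 min

Semi-major axis a = 6371 + 1030 = 7401 km. Period T = 2π√(a³/μ) = 2π√(7401³/398600) = 6336.5 s = 105.61 min.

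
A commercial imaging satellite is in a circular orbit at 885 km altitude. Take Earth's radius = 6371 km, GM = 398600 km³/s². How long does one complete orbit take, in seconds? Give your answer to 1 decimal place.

6151.2 seconds

Semi-major axis a = 6371 + 885 = 7256 km. Period T = 2π√(a³/μ) = 2π√(7256³/398600) = 6151.2 s = 102.52 min.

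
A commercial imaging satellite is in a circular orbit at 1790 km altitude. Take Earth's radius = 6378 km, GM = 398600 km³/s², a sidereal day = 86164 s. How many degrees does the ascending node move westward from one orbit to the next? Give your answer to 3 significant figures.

30.7°

Semi-major axis a = 6378 + 1790 = 8168 km. Period T = 2π√(a³/μ) = 2π√(8168³/398600) = 7346.6 s = 122.44 min.
During one orbit Earth rotates (7346.6 / 86164) × 360° = 30.69°.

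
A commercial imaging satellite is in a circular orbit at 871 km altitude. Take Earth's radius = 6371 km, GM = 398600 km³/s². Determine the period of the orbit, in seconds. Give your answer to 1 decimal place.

Semi-major axis a = 6371 + 871 = 7242 km. Period T = 2π√(a³/μ) = 2π√(7242³/398600) = 6133.4 s = 102.22 min.

6133.4 seconds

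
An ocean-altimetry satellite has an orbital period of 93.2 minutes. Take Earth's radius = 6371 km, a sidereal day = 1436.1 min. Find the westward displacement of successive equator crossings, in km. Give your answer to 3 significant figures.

T = 93.2 min = 5592.0 s.
During one orbit Earth rotates (5592.0 / 86166) × 360° = 23.36°.
At the equator that is 23.36° × (2π·6371/360) km/° = 23.36 × 111.2 = 2598 km.

2600 km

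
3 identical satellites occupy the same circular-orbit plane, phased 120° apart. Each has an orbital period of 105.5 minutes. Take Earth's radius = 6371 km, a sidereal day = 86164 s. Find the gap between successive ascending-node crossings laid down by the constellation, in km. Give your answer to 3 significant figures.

T = 105.5 min = 6330.0 s.
Single-satellite node shift = (6330.0/86164) × 360° = 26.45°.
With 3 satellites evenly phased, successive equator crossings are 26.45/3 = 8.816° apart.
That is 8.816 × 111.2 = 980 km at the equator.

980 km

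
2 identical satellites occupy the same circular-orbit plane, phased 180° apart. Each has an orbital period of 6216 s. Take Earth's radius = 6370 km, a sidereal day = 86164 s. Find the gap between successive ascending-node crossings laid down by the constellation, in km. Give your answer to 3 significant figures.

1440 km

Single-satellite node shift = (6216.0/86164) × 360° = 25.97°.
With 2 satellites evenly phased, successive equator crossings are 25.97/2 = 12.985° apart.
That is 12.985 × 111.2 = 1444 km at the equator.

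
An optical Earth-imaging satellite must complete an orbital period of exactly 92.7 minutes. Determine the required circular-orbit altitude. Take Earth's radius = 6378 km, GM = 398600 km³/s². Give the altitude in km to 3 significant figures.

T = 92.7 min = 5562.0 s.
From T = 2π√(a³/μ): a = (μ T²/4π²)^(1/3) = (398600 × 5562.0² / 4π²)^(1/3) = 6785 km.
Altitude h = a − R = 6785 − 6378 = 407 km.

407 km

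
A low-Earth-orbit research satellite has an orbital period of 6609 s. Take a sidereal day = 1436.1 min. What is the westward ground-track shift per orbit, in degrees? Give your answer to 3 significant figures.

27.6°

During one orbit Earth rotates (6609.0 / 86166) × 360° = 27.61°.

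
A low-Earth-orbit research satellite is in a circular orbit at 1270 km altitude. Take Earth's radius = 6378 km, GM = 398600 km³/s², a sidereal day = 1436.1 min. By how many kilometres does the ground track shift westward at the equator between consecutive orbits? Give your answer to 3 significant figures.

3100 km

Semi-major axis a = 6378 + 1270 = 7648 km. Period T = 2π√(a³/μ) = 2π√(7648³/398600) = 6656.3 s = 110.94 min.
During one orbit Earth rotates (6656.3 / 86166) × 360° = 27.81°.
At the equator that is 27.81° × (2π·6378/360) km/° = 27.81 × 111.3 = 3096 km.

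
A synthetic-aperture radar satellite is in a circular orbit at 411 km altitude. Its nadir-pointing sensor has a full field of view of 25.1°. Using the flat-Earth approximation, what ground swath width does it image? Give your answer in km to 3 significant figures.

183 km

Half-angle = 25.1°/2 = 12.55°.
Swath width ≈ 2h·tan(θ/2) = 2 × 411 × tan(12.55°) = 183.0 km.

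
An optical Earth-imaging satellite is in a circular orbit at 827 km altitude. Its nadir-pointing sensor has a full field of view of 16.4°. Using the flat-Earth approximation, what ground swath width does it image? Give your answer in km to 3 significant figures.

238 km

Half-angle = 16.4°/2 = 8.2°.
Swath width ≈ 2h·tan(θ/2) = 2 × 827 × tan(8.2°) = 238.3 km.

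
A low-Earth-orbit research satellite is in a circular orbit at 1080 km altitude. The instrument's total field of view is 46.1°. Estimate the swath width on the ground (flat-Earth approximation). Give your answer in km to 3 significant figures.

919 km

Half-angle = 46.1°/2 = 23.05°.
Swath width ≈ 2h·tan(θ/2) = 2 × 1080 × tan(23.05°) = 919.1 km.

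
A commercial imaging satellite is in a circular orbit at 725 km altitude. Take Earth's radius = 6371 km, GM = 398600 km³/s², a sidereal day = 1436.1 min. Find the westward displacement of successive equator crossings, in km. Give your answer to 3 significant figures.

Semi-major axis a = 6371 + 725 = 7096 km. Period T = 2π√(a³/μ) = 2π√(7096³/398600) = 5948.8 s = 99.15 min.
During one orbit Earth rotates (5948.8 / 86166) × 360° = 24.85°.
At the equator that is 24.85° × (2π·6371/360) km/° = 24.85 × 111.2 = 2764 km.

2760 km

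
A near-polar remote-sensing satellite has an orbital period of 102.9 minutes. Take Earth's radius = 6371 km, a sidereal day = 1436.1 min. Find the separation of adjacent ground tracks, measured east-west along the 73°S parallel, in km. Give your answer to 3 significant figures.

839 km

T = 102.9 min = 6174.0 s.
Node shift per orbit = (6174.0/86166) × 360° = 25.79°.
Equatorial spacing = 25.79 × 111.2 km/° = 2868 km.
At 73° latitude, spacing = 2868 × cos(73°) = 839 km.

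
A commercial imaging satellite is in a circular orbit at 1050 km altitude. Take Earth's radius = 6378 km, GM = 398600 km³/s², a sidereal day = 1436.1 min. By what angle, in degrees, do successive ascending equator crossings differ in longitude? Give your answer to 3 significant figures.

26.6°

Semi-major axis a = 6378 + 1050 = 7428 km. Period T = 2π√(a³/μ) = 2π√(7428³/398600) = 6371.2 s = 106.19 min.
During one orbit Earth rotates (6371.2 / 86166) × 360° = 26.62°.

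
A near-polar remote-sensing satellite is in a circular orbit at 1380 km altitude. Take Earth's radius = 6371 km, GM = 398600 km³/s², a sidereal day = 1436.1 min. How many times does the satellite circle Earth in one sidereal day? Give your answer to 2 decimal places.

Semi-major axis a = 6371 + 1380 = 7751 km. Period T = 2π√(a³/μ) = 2π√(7751³/398600) = 6791.2 s = 113.19 min.
Orbits per sidereal day = 86166 / 6791.2 = 12.688.

12.69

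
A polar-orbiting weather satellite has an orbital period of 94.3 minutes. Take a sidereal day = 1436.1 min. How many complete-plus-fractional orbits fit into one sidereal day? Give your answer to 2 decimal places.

15.23

T = 94.3 min = 5658.0 s.
Orbits per sidereal day = 86166 / 5658.0 = 15.229.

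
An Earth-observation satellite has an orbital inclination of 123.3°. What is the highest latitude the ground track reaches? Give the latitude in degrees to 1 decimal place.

Retrograde orbit: the ground track reaches ±(180° − i) = ±(180 − 123.3) = ±56.7°.

56.7°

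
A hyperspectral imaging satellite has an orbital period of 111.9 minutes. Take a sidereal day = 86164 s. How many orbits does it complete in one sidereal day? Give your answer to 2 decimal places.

12.83

T = 111.9 min = 6714.0 s.
Orbits per sidereal day = 86164 / 6714.0 = 12.833.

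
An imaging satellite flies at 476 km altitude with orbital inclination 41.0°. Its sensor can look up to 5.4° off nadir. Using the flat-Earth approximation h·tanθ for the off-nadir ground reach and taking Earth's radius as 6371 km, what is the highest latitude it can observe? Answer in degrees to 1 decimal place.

For a prograde orbit the ground track reaches latitude ±i = ±41.0°.
Sensor half-swath on the ground ≈ 476·tan(5.4°) = 45 km = 0.40° of latitude.
Maximum observable latitude ≈ 41.0 + 0.40 = 41.4°.

41.4°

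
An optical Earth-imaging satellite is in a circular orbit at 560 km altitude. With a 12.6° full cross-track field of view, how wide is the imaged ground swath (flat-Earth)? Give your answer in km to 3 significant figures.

Half-angle = 12.6°/2 = 6.3°.
Swath width ≈ 2h·tan(θ/2) = 2 × 560 × tan(6.3°) = 123.6 km.

124 km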